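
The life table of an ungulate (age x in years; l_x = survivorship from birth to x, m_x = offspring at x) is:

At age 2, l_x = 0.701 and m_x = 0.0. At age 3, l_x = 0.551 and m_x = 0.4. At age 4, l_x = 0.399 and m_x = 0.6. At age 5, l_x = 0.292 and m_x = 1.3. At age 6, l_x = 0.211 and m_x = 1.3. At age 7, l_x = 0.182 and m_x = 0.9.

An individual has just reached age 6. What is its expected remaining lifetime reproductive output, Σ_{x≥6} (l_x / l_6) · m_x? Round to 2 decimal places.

l_6 = 0.211. Conditional survival from age 6 to x is l_x / l_6.
  x=6: (0.211/0.211) × 1.3 = 1.3000
  x=7: (0.182/0.211) × 0.9 = 0.7763
Sum = 1.3000 + 0.7763 = 2.0763

2.08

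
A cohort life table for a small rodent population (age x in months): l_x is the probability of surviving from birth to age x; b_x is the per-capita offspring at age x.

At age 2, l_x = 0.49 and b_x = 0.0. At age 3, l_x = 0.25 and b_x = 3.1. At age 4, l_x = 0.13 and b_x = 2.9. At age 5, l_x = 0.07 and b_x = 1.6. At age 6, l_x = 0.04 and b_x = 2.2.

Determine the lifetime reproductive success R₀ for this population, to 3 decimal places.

1.352

R₀ = Σ l_x b_x:
  age 2: 0.49 × 0.0 = 0.0000
  age 3: 0.25 × 3.1 = 0.7750
  age 4: 0.13 × 2.9 = 0.3770
  age 5: 0.07 × 1.6 = 0.1120
  age 6: 0.04 × 2.2 = 0.0880
R₀ = 0.0000 + 0.7750 + 0.3770 + 0.1120 + 0.0880 = 1.3520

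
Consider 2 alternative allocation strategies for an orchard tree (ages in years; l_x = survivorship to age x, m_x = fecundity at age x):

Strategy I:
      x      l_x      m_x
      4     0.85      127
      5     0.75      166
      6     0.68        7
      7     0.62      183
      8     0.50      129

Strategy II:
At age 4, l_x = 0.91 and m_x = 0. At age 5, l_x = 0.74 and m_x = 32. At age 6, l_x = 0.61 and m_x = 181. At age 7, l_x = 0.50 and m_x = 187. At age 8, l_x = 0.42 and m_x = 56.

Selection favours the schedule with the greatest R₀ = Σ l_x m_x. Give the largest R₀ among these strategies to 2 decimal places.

415.17

Strategy I: R₀ = 0.85×127 + 0.75×166 + 0.68×7 + 0.62×183 + 0.50×129 = 415.1700
Strategy II: R₀ = 0.91×0 + 0.74×32 + 0.61×181 + 0.50×187 + 0.42×56 = 251.1100
Highest R₀: strategy I with 415.1700.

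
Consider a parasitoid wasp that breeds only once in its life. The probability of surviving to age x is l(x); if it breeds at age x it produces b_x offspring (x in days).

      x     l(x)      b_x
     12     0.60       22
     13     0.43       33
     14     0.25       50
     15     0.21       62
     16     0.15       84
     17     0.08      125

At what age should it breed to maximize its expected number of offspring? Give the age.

Expected offspring if breeding at age x = l(x) × b_x:
  age 12: 0.60 × 22 = 13.200
  age 13: 0.43 × 33 = 14.190
  age 14: 0.25 × 50 = 12.500
  age 15: 0.21 × 62 = 13.020
  age 16: 0.15 × 84 = 12.600
  age 17: 0.08 × 125 = 10.000
Maximum at age 13 (14.190).

13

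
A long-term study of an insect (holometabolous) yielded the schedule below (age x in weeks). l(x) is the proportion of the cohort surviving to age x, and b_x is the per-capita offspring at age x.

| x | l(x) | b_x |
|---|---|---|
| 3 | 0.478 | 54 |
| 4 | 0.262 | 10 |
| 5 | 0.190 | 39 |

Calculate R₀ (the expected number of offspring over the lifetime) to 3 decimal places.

R₀ = Σ l(x) b_x:
  age 3: 0.478 × 54 = 25.8120
  age 4: 0.262 × 10 = 2.6200
  age 5: 0.190 × 39 = 7.4100
R₀ = 25.8120 + 2.6200 + 7.4100 = 35.8420

35.842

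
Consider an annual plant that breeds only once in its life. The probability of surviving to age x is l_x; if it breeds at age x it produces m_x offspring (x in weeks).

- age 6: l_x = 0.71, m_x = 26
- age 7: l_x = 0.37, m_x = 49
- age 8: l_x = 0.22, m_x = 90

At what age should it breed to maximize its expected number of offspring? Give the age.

8

Expected offspring if breeding at age x = l_x × m_x:
  age 6: 0.71 × 26 = 18.460
  age 7: 0.37 × 49 = 18.130
  age 8: 0.22 × 90 = 19.800
Maximum at age 8 (19.800).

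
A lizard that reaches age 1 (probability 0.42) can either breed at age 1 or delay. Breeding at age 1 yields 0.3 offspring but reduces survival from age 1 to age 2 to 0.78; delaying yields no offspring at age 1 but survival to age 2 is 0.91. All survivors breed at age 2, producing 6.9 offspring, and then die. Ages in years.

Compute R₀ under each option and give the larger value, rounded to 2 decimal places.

breed at age 1: R₀ = 0.42 × (0.3 + 0.78 × 6.9) = 0.42 × 5.6820 = 2.3864
delay to age 2: R₀ = 0.42 × (0.91 × 6.9) = 0.42 × 6.2790 = 2.6372
Higher: delay to age 2 (2.6372).

2.64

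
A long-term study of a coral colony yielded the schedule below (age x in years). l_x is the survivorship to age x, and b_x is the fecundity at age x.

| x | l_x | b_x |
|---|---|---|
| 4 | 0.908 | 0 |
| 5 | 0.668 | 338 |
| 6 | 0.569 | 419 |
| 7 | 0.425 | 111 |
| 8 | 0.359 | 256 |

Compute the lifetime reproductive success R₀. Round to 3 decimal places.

R₀ = Σ l_x b_x:
  age 4: 0.908 × 0 = 0.0000
  age 5: 0.668 × 338 = 225.7840
  age 6: 0.569 × 419 = 238.4110
  age 7: 0.425 × 111 = 47.1750
  age 8: 0.359 × 256 = 91.9040
R₀ = 0.0000 + 225.7840 + 238.4110 + 47.1750 + 91.9040 = 603.2740

603.274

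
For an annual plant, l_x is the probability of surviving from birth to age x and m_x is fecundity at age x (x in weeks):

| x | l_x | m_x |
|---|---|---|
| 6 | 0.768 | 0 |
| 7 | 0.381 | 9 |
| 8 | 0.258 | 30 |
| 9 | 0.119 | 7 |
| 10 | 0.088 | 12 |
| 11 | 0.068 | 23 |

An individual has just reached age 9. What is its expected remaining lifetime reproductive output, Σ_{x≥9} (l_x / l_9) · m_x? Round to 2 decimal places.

l_9 = 0.119. Conditional survival from age 9 to x is l_x / l_9.
  x=9: (0.119/0.119) × 7 = 7.0000
  x=10: (0.088/0.119) × 12 = 8.8739
  x=11: (0.068/0.119) × 23 = 13.1429
Sum = 7.0000 + 8.8739 + 13.1429 = 29.0168

29.02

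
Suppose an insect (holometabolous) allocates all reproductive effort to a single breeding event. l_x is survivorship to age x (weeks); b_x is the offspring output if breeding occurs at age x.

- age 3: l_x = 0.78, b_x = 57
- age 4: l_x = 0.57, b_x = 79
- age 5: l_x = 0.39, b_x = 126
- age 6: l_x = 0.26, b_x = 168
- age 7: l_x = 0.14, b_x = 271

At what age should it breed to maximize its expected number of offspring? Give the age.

Expected offspring if breeding at age x = l_x × b_x:
  age 3: 0.78 × 57 = 44.460
  age 4: 0.57 × 79 = 45.030
  age 5: 0.39 × 126 = 49.140
  age 6: 0.26 × 168 = 43.680
  age 7: 0.14 × 271 = 37.940
Maximum at age 5 (49.140).

5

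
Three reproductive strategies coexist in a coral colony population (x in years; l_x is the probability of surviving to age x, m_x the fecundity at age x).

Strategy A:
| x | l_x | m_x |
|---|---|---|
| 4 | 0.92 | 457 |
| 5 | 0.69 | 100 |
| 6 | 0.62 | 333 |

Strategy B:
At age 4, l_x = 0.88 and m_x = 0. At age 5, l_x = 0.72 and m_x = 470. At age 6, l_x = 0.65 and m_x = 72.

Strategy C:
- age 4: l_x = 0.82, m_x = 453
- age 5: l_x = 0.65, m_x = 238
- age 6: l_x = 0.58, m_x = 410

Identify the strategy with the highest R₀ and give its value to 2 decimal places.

763.96

Strategy A: R₀ = 0.92×457 + 0.69×100 + 0.62×333 = 695.9000
Strategy B: R₀ = 0.88×0 + 0.72×470 + 0.65×72 = 385.2000
Strategy C: R₀ = 0.82×453 + 0.65×238 + 0.58×410 = 763.9600
Highest R₀: strategy C with 763.9600.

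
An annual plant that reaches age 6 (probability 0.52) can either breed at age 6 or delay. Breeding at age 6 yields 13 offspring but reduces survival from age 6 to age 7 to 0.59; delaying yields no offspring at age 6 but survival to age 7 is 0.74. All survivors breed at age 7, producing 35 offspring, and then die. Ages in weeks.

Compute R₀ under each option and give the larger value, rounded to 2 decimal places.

17.50

breed at age 6: R₀ = 0.52 × (13 + 0.59 × 35) = 0.52 × 33.6500 = 17.4980
delay to age 7: R₀ = 0.52 × (0.74 × 35) = 0.52 × 25.9000 = 13.4680
Higher: breed at age 6 (17.4980).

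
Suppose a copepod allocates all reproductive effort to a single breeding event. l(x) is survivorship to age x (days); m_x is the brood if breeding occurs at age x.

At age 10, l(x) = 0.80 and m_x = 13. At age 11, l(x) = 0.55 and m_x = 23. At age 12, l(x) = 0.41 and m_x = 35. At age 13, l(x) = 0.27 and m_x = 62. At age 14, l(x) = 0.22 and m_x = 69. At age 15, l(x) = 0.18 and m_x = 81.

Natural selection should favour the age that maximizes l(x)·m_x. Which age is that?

Expected offspring if breeding at age x = l(x) × m_x:
  age 10: 0.80 × 13 = 10.400
  age 11: 0.55 × 23 = 12.650
  age 12: 0.41 × 35 = 14.350
  age 13: 0.27 × 62 = 16.740
  age 14: 0.22 × 69 = 15.180
  age 15: 0.18 × 81 = 14.580
Maximum at age 13 (16.740).

13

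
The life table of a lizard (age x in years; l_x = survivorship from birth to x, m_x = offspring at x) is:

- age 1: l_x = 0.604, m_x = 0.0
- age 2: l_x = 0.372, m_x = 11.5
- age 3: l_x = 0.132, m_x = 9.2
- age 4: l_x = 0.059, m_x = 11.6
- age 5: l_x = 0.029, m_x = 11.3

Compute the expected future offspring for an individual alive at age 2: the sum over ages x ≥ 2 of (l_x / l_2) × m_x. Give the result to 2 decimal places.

17.49

l_2 = 0.372. Conditional survival from age 2 to x is l_x / l_2.
  x=2: (0.372/0.372) × 11.5 = 11.5000
  x=3: (0.132/0.372) × 9.2 = 3.2645
  x=4: (0.059/0.372) × 11.6 = 1.8398
  x=5: (0.029/0.372) × 11.3 = 0.8809
Sum = 11.5000 + 3.2645 + 1.8398 + 0.8809 = 17.4852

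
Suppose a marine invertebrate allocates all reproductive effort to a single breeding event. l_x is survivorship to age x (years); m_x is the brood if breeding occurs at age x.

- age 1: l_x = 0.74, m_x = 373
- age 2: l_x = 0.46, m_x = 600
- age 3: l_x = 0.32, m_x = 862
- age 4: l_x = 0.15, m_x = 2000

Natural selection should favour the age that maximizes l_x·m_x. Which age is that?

Expected offspring if breeding at age x = l_x × m_x:
  age 1: 0.74 × 373 = 276.020
  age 2: 0.46 × 600 = 276.000
  age 3: 0.32 × 862 = 275.840
  age 4: 0.15 × 2000 = 300.000
Maximum at age 4 (300.000).

4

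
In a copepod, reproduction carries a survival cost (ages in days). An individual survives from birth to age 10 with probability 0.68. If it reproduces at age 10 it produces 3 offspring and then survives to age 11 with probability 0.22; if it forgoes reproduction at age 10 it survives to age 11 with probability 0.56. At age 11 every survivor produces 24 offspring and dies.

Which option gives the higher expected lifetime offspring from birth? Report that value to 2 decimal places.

9.14

breed at age 10: R₀ = 0.68 × (3 + 0.22 × 24) = 0.68 × 8.2800 = 5.6304
delay to age 11: R₀ = 0.68 × (0.56 × 24) = 0.68 × 13.4400 = 9.1392
Higher: delay to age 11 (9.1392).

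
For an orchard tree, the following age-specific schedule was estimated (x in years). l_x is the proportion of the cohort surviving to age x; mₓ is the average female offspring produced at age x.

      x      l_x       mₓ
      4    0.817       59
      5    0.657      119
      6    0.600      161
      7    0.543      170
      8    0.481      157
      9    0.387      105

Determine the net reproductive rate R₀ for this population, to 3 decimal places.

R₀ = Σ l_x mₓ:
  age 4: 0.817 × 59 = 48.2030
  age 5: 0.657 × 119 = 78.1830
  age 6: 0.600 × 161 = 96.6000
  age 7: 0.543 × 170 = 92.3100
  age 8: 0.481 × 157 = 75.5170
  age 9: 0.387 × 105 = 40.6350
R₀ = 48.2030 + 78.1830 + 96.6000 + 92.3100 + 75.5170 + 40.6350 = 431.4480

431.448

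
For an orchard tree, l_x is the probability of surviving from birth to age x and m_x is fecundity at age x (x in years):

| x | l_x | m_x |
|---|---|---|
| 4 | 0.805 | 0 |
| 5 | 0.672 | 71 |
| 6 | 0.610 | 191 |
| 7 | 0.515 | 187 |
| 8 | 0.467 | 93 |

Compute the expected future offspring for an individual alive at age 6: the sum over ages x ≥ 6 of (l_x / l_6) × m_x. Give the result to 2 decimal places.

420.08

l_6 = 0.610. Conditional survival from age 6 to x is l_x / l_6.
  x=6: (0.610/0.610) × 191 = 191.0000
  x=7: (0.515/0.610) × 187 = 157.8770
  x=8: (0.467/0.610) × 93 = 71.1984
Sum = 191.0000 + 157.8770 + 71.1984 = 420.0754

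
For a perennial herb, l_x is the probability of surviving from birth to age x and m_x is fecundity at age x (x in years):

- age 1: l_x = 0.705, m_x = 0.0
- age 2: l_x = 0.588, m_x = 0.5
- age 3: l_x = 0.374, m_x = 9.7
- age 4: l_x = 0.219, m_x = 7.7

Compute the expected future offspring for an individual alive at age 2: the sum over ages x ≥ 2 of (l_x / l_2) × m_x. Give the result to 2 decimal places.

9.54

l_2 = 0.588. Conditional survival from age 2 to x is l_x / l_2.
  x=2: (0.588/0.588) × 0.5 = 0.5000
  x=3: (0.374/0.588) × 9.7 = 6.1697
  x=4: (0.219/0.588) × 7.7 = 2.8679
Sum = 0.5000 + 6.1697 + 2.8679 = 9.5376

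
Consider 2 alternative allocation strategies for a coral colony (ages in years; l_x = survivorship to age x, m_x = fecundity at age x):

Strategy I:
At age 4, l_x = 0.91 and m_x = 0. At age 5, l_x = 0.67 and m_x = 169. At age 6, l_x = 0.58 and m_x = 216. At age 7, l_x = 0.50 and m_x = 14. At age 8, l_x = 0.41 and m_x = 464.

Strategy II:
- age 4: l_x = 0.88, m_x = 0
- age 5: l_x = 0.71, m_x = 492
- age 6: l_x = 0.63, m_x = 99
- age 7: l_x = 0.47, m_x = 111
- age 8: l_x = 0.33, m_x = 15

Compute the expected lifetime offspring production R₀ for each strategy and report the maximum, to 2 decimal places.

Strategy I: R₀ = 0.91×0 + 0.67×169 + 0.58×216 + 0.50×14 + 0.41×464 = 435.7500
Strategy II: R₀ = 0.88×0 + 0.71×492 + 0.63×99 + 0.47×111 + 0.33×15 = 468.8100
Highest R₀: strategy II with 468.8100.

468.81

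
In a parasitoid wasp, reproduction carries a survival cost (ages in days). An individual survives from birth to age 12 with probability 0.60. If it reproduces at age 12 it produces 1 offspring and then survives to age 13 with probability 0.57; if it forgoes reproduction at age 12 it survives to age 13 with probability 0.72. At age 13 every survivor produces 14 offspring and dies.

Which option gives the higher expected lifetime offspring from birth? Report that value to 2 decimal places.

6.05

breed at age 12: R₀ = 0.60 × (1 + 0.57 × 14) = 0.60 × 8.9800 = 5.3880
delay to age 13: R₀ = 0.60 × (0.72 × 14) = 0.60 × 10.0800 = 6.0480
Higher: delay to age 13 (6.0480).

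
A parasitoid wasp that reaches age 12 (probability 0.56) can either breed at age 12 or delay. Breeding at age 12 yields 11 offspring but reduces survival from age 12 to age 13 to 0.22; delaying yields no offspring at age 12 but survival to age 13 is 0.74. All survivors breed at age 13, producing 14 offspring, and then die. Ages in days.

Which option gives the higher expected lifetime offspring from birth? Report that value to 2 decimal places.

7.88

breed at age 12: R₀ = 0.56 × (11 + 0.22 × 14) = 0.56 × 14.0800 = 7.8848
delay to age 13: R₀ = 0.56 × (0.74 × 14) = 0.56 × 10.3600 = 5.8016
Higher: breed at age 12 (7.8848).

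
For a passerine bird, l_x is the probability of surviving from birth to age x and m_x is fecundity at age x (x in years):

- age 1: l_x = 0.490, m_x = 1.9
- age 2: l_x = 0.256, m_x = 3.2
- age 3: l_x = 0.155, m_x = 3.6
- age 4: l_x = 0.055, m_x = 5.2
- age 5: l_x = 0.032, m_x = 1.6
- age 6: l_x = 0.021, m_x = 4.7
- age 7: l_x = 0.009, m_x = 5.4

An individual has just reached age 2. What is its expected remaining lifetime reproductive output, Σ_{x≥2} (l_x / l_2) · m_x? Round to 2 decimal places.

7.27

l_2 = 0.256. Conditional survival from age 2 to x is l_x / l_2.
  x=2: (0.256/0.256) × 3.2 = 3.2000
  x=3: (0.155/0.256) × 3.6 = 2.1797
  x=4: (0.055/0.256) × 5.2 = 1.1172
  x=5: (0.032/0.256) × 1.6 = 0.2000
  x=6: (0.021/0.256) × 4.7 = 0.3855
  x=7: (0.009/0.256) × 5.4 = 0.1898
Sum = 3.2000 + 2.1797 + 1.1172 + 0.2000 + 0.3855 + 0.1898 = 7.2723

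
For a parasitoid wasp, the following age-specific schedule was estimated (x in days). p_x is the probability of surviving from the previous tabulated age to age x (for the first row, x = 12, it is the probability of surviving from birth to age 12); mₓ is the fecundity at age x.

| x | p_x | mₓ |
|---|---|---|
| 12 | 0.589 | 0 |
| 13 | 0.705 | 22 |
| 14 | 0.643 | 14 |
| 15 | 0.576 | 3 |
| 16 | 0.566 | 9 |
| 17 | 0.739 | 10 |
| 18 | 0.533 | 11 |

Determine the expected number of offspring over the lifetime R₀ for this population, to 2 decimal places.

15.14

Survivorship from birth: l_x = p_12·p_13·…·p_x.
  l_12 = 0.58900
  l_13 = 0.41524
  l_14 = 0.26700
  l_15 = 0.15379
  l_16 = 0.08705
  l_17 = 0.06433
  l_18 = 0.03429
R₀ = Σ l_x mₓ:
  age 12: 0.58900 × 0 = 0.0000
  age 13: 0.41524 × 22 = 9.1353
  age 14: 0.26700 × 14 = 3.7380
  age 15: 0.15379 × 3 = 0.4614
  age 16: 0.08705 × 9 = 0.7834
  age 17: 0.06433 × 10 = 0.6433
  age 18: 0.03429 × 11 = 0.3772
R₀ = 0.0000 + 9.1353 + 3.7380 + 0.4614 + 0.7834 + 0.6433 + 0.3772 = 15.1386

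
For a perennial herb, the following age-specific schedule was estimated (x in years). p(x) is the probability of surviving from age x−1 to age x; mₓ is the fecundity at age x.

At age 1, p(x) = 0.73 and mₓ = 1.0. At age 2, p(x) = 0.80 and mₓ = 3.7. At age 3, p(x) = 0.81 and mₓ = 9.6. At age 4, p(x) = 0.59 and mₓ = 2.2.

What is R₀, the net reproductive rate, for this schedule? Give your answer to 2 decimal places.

Survivorship from birth: l_x = p_1·p_2·…·p_x.
  l_1 = 0.73000
  l_2 = 0.58400
  l_3 = 0.47304
  l_4 = 0.27909
R₀ = Σ l_x mₓ:
  age 1: 0.73000 × 1.0 = 0.7300
  age 2: 0.58400 × 3.7 = 2.1608
  age 3: 0.47304 × 9.6 = 4.5412
  age 4: 0.27909 × 2.2 = 0.6140
R₀ = 0.7300 + 2.1608 + 4.5412 + 0.6140 = 8.0460

8.05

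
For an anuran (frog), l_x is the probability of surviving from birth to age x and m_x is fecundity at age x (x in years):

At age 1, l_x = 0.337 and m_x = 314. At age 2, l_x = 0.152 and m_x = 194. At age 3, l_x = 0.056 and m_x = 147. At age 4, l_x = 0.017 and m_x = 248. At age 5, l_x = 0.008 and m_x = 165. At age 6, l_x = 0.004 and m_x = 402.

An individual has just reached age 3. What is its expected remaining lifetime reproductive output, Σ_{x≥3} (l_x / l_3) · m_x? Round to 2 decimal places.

l_3 = 0.056. Conditional survival from age 3 to x is l_x / l_3.
  x=3: (0.056/0.056) × 147 = 147.0000
  x=4: (0.017/0.056) × 248 = 75.2857
  x=5: (0.008/0.056) × 165 = 23.5714
  x=6: (0.004/0.056) × 402 = 28.7143
Sum = 147.0000 + 75.2857 + 23.5714 + 28.7143 = 274.5714

274.57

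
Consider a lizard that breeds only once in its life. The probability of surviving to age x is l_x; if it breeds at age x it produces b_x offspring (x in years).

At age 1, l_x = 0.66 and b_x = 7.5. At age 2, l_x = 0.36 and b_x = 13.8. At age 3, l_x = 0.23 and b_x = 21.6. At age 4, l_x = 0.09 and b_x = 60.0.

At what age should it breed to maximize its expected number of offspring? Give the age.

4

Expected offspring if breeding at age x = l_x × b_x:
  age 1: 0.66 × 7.5 = 4.950
  age 2: 0.36 × 13.8 = 4.968
  age 3: 0.23 × 21.6 = 4.968
  age 4: 0.09 × 60.0 = 5.400
Maximum at age 4 (5.400).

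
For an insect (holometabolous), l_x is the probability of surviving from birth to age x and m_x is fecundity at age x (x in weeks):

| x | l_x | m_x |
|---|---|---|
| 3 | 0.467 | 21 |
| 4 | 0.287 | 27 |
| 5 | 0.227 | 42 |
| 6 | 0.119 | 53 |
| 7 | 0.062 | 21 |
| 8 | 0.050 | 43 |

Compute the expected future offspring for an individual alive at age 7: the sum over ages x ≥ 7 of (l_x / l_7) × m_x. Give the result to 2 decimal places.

l_7 = 0.062. Conditional survival from age 7 to x is l_x / l_7.
  x=7: (0.062/0.062) × 21 = 21.0000
  x=8: (0.050/0.062) × 43 = 34.6774
Sum = 21.0000 + 34.6774 = 55.6774

55.68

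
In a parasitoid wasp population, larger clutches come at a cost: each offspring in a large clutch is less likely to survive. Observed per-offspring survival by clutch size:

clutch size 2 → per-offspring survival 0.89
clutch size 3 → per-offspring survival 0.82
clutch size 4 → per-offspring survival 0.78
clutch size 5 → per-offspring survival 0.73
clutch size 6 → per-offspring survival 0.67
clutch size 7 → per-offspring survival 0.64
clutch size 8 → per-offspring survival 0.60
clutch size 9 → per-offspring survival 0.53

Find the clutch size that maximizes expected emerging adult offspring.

Expected emerging adult offspring = c × s(c):
  c=2: 2 × 0.89 = 1.780
  c=3: 3 × 0.82 = 2.460
  c=4: 4 × 0.78 = 3.120
  c=5: 5 × 0.73 = 3.650
  c=6: 6 × 0.67 = 4.020
  c=7: 7 × 0.64 = 4.480
  c=8: 8 × 0.60 = 4.800
  c=9: 9 × 0.53 = 4.770
Maximum at c = 8 (4.800 emerging adult offspring).

8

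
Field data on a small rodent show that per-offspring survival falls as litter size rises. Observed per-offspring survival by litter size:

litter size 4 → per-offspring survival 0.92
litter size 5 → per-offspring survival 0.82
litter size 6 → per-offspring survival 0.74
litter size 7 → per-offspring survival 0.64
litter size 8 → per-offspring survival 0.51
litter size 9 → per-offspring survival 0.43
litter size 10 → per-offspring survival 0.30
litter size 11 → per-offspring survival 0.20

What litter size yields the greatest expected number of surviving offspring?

7

Expected surviving offspring = c × s(c):
  c=4: 4 × 0.92 = 3.680
  c=5: 5 × 0.82 = 4.100
  c=6: 6 × 0.74 = 4.440
  c=7: 7 × 0.64 = 4.480
  c=8: 8 × 0.51 = 4.080
  c=9: 9 × 0.43 = 3.870
  c=10: 10 × 0.30 = 3.000
  c=11: 11 × 0.20 = 2.200
Maximum at c = 7 (4.480 surviving offspring).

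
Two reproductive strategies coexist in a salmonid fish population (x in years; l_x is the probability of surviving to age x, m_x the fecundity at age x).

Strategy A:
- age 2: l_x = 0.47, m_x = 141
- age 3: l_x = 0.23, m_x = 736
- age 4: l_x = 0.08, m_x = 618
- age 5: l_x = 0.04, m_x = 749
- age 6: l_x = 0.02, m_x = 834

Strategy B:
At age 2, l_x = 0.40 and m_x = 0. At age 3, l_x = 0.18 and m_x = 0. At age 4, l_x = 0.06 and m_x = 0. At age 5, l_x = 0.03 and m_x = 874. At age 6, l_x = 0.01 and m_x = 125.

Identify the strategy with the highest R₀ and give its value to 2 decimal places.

Strategy A: R₀ = 0.47×141 + 0.23×736 + 0.08×618 + 0.04×749 + 0.02×834 = 331.6300
Strategy B: R₀ = 0.40×0 + 0.18×0 + 0.06×0 + 0.03×874 + 0.01×125 = 27.4700
Highest R₀: strategy A with 331.6300.

331.63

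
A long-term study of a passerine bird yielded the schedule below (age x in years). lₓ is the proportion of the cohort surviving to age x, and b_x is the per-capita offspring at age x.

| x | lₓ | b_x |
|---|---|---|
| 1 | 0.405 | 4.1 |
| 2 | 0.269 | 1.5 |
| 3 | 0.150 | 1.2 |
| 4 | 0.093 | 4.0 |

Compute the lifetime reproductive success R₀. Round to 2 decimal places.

2.62

R₀ = Σ lₓ b_x:
  age 1: 0.405 × 4.1 = 1.6605
  age 2: 0.269 × 1.5 = 0.4035
  age 3: 0.150 × 1.2 = 0.1800
  age 4: 0.093 × 4.0 = 0.3720
R₀ = 1.6605 + 0.4035 + 0.1800 + 0.3720 = 2.6160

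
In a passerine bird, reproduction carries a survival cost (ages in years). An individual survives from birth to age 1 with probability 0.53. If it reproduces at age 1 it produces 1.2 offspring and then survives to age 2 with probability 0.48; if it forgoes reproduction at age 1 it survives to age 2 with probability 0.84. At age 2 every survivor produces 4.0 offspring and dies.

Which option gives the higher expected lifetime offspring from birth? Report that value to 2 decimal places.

1.78

breed at age 1: R₀ = 0.53 × (1.2 + 0.48 × 4.0) = 0.53 × 3.1200 = 1.6536
delay to age 2: R₀ = 0.53 × (0.84 × 4.0) = 0.53 × 3.3600 = 1.7808
Higher: delay to age 2 (1.7808).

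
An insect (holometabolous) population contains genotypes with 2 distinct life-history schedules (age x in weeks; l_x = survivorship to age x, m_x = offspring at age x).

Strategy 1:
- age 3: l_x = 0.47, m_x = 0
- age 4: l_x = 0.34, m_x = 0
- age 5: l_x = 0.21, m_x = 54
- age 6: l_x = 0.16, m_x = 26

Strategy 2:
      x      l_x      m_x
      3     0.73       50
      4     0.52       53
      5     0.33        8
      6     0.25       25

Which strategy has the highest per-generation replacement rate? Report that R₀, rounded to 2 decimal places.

Strategy 1: R₀ = 0.47×0 + 0.34×0 + 0.21×54 + 0.16×26 = 15.5000
Strategy 2: R₀ = 0.73×50 + 0.52×53 + 0.33×8 + 0.25×25 = 72.9500
Highest R₀: strategy 2 with 72.9500.

72.95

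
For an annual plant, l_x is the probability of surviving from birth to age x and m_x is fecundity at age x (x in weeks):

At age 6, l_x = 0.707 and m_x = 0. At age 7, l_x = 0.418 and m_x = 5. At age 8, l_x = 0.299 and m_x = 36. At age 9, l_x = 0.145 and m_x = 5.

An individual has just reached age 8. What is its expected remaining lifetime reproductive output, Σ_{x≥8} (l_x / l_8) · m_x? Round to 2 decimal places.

38.42

l_8 = 0.299. Conditional survival from age 8 to x is l_x / l_8.
  x=8: (0.299/0.299) × 36 = 36.0000
  x=9: (0.145/0.299) × 5 = 2.4247
Sum = 36.0000 + 2.4247 = 38.4247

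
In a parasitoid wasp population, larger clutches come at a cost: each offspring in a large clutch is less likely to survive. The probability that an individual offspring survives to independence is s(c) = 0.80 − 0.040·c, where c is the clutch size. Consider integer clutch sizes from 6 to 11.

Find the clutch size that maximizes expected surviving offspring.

Expected surviving offspring = c × s(c):
  c=6: 6 × 0.560 = 3.360
  c=7: 7 × 0.520 = 3.640
  c=8: 8 × 0.480 = 3.840
  c=9: 9 × 0.440 = 3.960
  c=10: 10 × 0.400 = 4.000
  c=11: 11 × 0.360 = 3.960
Maximum at c = 10 (4.000 surviving offspring).

10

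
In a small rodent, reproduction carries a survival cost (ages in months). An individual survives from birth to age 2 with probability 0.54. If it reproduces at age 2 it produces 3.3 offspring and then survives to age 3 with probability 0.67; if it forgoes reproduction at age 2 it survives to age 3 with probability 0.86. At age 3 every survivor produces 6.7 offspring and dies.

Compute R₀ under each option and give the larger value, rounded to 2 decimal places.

breed at age 2: R₀ = 0.54 × (3.3 + 0.67 × 6.7) = 0.54 × 7.7890 = 4.2061
delay to age 3: R₀ = 0.54 × (0.86 × 6.7) = 0.54 × 5.7620 = 3.1115
Higher: breed at age 2 (4.2061).

4.21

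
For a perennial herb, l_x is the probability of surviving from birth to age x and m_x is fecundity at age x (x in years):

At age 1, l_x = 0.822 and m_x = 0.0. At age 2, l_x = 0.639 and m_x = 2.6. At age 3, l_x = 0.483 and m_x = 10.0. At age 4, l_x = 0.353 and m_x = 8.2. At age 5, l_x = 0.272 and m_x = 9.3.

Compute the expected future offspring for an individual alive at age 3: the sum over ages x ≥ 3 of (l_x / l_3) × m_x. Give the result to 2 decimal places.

l_3 = 0.483. Conditional survival from age 3 to x is l_x / l_3.
  x=3: (0.483/0.483) × 10.0 = 10.0000
  x=4: (0.353/0.483) × 8.2 = 5.9930
  x=5: (0.272/0.483) × 9.3 = 5.2373
Sum = 10.0000 + 5.9930 + 5.2373 = 21.2302

21.23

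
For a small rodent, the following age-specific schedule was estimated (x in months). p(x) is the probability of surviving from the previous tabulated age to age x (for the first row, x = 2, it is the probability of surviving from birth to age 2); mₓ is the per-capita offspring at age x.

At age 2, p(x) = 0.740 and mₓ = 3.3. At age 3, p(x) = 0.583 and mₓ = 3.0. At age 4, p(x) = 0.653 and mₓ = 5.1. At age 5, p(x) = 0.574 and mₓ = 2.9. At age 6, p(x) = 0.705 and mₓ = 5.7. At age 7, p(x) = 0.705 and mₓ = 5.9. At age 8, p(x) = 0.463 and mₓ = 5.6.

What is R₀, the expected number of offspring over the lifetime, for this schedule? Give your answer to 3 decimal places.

6.974

Survivorship from birth: l_x = p_2·p_3·…·p_x.
  l_2 = 0.74000
  l_3 = 0.43142
  l_4 = 0.28172
  l_5 = 0.16171
  l_6 = 0.11400
  l_7 = 0.08037
  l_8 = 0.03721
R₀ = Σ l_x mₓ:
  age 2: 0.74000 × 3.3 = 2.4420
  age 3: 0.43142 × 3.0 = 1.2943
  age 4: 0.28172 × 5.1 = 1.4368
  age 5: 0.16171 × 2.9 = 0.4690
  age 6: 0.11400 × 5.7 = 0.6498
  age 7: 0.08037 × 5.9 = 0.4742
  age 8: 0.03721 × 5.6 = 0.2084
R₀ = 2.4420 + 1.2943 + 1.4368 + 0.4690 + 0.6498 + 0.4742 + 0.2084 = 6.9743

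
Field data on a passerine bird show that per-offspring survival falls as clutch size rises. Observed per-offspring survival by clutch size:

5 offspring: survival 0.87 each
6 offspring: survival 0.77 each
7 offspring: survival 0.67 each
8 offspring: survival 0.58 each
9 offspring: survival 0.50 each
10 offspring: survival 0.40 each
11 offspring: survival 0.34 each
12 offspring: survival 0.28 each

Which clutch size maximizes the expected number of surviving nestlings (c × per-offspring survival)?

7

Expected surviving nestlings = c × s(c):
  c=5: 5 × 0.87 = 4.350
  c=6: 6 × 0.77 = 4.620
  c=7: 7 × 0.67 = 4.690
  c=8: 8 × 0.58 = 4.640
  c=9: 9 × 0.50 = 4.500
  c=10: 10 × 0.40 = 4.000
  c=11: 11 × 0.34 = 3.740
  c=12: 12 × 0.28 = 3.360
Maximum at c = 7 (4.690 surviving nestlings).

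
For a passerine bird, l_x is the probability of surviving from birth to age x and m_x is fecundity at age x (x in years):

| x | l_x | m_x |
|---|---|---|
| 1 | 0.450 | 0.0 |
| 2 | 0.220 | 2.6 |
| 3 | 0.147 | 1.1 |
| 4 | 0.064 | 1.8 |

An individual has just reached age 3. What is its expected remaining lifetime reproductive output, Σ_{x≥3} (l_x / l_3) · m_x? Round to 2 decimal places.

l_3 = 0.147. Conditional survival from age 3 to x is l_x / l_3.
  x=3: (0.147/0.147) × 1.1 = 1.1000
  x=4: (0.064/0.147) × 1.8 = 0.7837
Sum = 1.1000 + 0.7837 = 1.8837

1.88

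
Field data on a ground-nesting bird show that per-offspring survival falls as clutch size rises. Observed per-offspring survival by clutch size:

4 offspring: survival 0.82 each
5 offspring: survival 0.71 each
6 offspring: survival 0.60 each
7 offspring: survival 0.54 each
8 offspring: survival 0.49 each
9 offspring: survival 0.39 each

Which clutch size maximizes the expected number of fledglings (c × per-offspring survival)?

8

Expected fledglings = c × s(c):
  c=4: 4 × 0.82 = 3.280
  c=5: 5 × 0.71 = 3.550
  c=6: 6 × 0.60 = 3.600
  c=7: 7 × 0.54 = 3.780
  c=8: 8 × 0.49 = 3.920
  c=9: 9 × 0.39 = 3.510
Maximum at c = 8 (3.920 fledglings).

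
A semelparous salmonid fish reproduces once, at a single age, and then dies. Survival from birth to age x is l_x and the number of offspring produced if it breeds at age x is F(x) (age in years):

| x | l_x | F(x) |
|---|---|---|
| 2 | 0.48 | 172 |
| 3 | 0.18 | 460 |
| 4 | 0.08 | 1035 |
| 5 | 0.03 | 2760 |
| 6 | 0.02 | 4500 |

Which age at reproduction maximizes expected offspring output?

6

Expected offspring if breeding at age x = l_x × F(x):
  age 2: 0.48 × 172 = 82.560
  age 3: 0.18 × 460 = 82.800
  age 4: 0.08 × 1035 = 82.800
  age 5: 0.03 × 2760 = 82.800
  age 6: 0.02 × 4500 = 90.000
Maximum at age 6 (90.000).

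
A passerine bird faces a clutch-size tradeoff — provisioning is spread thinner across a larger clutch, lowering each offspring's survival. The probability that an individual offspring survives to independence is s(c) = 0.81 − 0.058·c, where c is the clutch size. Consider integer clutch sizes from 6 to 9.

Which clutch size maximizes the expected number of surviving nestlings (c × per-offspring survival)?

7

Expected surviving nestlings = c × s(c):
  c=6: 6 × 0.462 = 2.772
  c=7: 7 × 0.404 = 2.828
  c=8: 8 × 0.346 = 2.768
  c=9: 9 × 0.288 = 2.592
Maximum at c = 7 (2.828 surviving nestlings).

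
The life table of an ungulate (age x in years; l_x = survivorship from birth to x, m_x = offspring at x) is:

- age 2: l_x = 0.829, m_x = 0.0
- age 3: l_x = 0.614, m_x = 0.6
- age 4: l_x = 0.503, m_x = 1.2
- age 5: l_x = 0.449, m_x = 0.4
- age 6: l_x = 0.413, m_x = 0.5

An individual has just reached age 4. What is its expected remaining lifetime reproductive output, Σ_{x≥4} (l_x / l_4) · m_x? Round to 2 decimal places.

1.97

l_4 = 0.503. Conditional survival from age 4 to x is l_x / l_4.
  x=4: (0.503/0.503) × 1.2 = 1.2000
  x=5: (0.449/0.503) × 0.4 = 0.3571
  x=6: (0.413/0.503) × 0.5 = 0.4105
Sum = 1.2000 + 0.3571 + 0.4105 = 1.9676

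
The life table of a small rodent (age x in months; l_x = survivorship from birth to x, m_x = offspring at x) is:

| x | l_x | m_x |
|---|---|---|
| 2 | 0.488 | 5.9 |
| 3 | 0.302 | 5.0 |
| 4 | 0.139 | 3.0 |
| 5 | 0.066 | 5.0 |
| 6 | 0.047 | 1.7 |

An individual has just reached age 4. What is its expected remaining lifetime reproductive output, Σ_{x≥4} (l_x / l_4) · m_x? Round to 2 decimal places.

l_4 = 0.139. Conditional survival from age 4 to x is l_x / l_4.
  x=4: (0.139/0.139) × 3.0 = 3.0000
  x=5: (0.066/0.139) × 5.0 = 2.3741
  x=6: (0.047/0.139) × 1.7 = 0.5748
Sum = 3.0000 + 2.3741 + 0.5748 = 5.9489

5.95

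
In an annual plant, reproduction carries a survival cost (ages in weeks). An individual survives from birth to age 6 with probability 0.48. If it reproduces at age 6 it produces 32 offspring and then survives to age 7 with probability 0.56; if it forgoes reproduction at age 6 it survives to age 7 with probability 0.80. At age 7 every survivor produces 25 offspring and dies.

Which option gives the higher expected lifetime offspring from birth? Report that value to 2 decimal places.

22.08

breed at age 6: R₀ = 0.48 × (32 + 0.56 × 25) = 0.48 × 46.0000 = 22.0800
delay to age 7: R₀ = 0.48 × (0.80 × 25) = 0.48 × 20.0000 = 9.6000
Higher: breed at age 6 (22.0800).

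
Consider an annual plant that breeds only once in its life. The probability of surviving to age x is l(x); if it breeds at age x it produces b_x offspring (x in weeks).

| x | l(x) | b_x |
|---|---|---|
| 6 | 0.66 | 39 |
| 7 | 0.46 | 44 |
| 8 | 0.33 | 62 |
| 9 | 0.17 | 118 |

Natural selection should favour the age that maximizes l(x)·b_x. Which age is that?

Expected offspring if breeding at age x = l(x) × b_x:
  age 6: 0.66 × 39 = 25.740
  age 7: 0.46 × 44 = 20.240
  age 8: 0.33 × 62 = 20.460
  age 9: 0.17 × 118 = 20.060
Maximum at age 6 (25.740).

6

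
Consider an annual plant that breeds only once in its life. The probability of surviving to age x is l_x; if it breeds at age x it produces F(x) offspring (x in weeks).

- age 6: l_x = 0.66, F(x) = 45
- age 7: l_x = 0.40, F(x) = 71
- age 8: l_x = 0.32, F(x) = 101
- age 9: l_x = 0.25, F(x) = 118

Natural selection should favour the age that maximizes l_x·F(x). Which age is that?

8

Expected offspring if breeding at age x = l_x × F(x):
  age 6: 0.66 × 45 = 29.700
  age 7: 0.40 × 71 = 28.400
  age 8: 0.32 × 101 = 32.320
  age 9: 0.25 × 118 = 29.500
Maximum at age 8 (32.320).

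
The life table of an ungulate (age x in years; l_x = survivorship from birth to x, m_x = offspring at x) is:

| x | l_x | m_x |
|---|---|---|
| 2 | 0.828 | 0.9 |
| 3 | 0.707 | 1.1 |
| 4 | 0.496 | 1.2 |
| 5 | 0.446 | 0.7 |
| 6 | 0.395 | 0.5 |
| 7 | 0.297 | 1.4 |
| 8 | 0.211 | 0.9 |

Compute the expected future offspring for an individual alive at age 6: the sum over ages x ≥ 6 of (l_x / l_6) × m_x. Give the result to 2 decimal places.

2.03

l_6 = 0.395. Conditional survival from age 6 to x is l_x / l_6.
  x=6: (0.395/0.395) × 0.5 = 0.5000
  x=7: (0.297/0.395) × 1.4 = 1.0527
  x=8: (0.211/0.395) × 0.9 = 0.4808
Sum = 0.5000 + 1.0527 + 0.4808 = 2.0334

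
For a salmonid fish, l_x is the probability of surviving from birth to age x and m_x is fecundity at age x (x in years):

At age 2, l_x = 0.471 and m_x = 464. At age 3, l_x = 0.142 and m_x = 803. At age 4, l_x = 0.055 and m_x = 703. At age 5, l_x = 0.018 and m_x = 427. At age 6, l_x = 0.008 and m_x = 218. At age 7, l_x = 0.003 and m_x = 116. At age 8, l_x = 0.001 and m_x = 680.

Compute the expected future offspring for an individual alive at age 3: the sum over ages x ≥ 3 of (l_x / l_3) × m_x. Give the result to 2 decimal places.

1148.94

l_3 = 0.142. Conditional survival from age 3 to x is l_x / l_3.
  x=3: (0.142/0.142) × 803 = 803.0000
  x=4: (0.055/0.142) × 703 = 272.2887
  x=5: (0.018/0.142) × 427 = 54.1268
  x=6: (0.008/0.142) × 218 = 12.2817
  x=7: (0.003/0.142) × 116 = 2.4507
  x=8: (0.001/0.142) × 680 = 4.7887
Sum = 803.0000 + 272.2887 + 54.1268 + 12.2817 + 2.4507 + 4.7887 = 1148.9366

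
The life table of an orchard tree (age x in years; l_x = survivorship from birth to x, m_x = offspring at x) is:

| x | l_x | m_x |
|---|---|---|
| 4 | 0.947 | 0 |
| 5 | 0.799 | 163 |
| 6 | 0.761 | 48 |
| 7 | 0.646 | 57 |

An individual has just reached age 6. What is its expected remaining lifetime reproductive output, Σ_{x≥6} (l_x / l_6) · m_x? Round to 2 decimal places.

l_6 = 0.761. Conditional survival from age 6 to x is l_x / l_6.
  x=6: (0.761/0.761) × 48 = 48.0000
  x=7: (0.646/0.761) × 57 = 48.3863
Sum = 48.0000 + 48.3863 = 96.3863

96.39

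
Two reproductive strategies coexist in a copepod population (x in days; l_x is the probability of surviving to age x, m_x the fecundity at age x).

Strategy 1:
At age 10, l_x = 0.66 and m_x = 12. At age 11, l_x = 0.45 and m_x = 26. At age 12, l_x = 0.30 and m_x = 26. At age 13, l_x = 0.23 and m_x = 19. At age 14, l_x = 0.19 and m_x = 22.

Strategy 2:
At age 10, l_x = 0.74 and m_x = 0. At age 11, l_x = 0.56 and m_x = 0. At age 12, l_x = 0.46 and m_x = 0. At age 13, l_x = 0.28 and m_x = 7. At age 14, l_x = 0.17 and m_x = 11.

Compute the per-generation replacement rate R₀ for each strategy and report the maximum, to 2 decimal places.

Strategy 1: R₀ = 0.66×12 + 0.45×26 + 0.30×26 + 0.23×19 + 0.19×22 = 35.9700
Strategy 2: R₀ = 0.74×0 + 0.56×0 + 0.46×0 + 0.28×7 + 0.17×11 = 3.8300
Highest R₀: strategy 1 with 35.9700.

35.97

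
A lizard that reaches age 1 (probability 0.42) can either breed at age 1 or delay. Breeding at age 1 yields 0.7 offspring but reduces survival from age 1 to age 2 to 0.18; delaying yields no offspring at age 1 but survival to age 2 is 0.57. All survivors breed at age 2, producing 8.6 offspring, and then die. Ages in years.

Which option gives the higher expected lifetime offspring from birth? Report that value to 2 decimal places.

breed at age 1: R₀ = 0.42 × (0.7 + 0.18 × 8.6) = 0.42 × 2.2480 = 0.9442
delay to age 2: R₀ = 0.42 × (0.57 × 8.6) = 0.42 × 4.9020 = 2.0588
Higher: delay to age 2 (2.0588).

2.06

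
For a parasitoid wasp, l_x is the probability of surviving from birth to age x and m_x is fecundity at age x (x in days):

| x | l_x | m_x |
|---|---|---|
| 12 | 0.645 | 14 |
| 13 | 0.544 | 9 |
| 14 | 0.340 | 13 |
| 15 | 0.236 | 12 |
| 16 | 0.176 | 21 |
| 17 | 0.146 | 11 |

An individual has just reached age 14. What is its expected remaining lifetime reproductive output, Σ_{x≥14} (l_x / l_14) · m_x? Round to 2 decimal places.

l_14 = 0.340. Conditional survival from age 14 to x is l_x / l_14.
  x=14: (0.340/0.340) × 13 = 13.0000
  x=15: (0.236/0.340) × 12 = 8.3294
  x=16: (0.176/0.340) × 21 = 10.8706
  x=17: (0.146/0.340) × 11 = 4.7235
Sum = 13.0000 + 8.3294 + 10.8706 + 4.7235 = 36.9235

36.92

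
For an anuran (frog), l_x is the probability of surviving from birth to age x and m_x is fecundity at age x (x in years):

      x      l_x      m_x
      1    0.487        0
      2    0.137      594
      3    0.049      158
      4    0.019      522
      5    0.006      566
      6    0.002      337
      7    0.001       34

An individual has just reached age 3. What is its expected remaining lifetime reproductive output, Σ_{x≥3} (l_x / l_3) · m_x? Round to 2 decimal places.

l_3 = 0.049. Conditional survival from age 3 to x is l_x / l_3.
  x=3: (0.049/0.049) × 158 = 158.0000
  x=4: (0.019/0.049) × 522 = 202.4082
  x=5: (0.006/0.049) × 566 = 69.3061
  x=6: (0.002/0.049) × 337 = 13.7551
  x=7: (0.001/0.049) × 34 = 0.6939
Sum = 158.0000 + 202.4082 + 69.3061 + 13.7551 + 0.6939 = 444.1633

444.16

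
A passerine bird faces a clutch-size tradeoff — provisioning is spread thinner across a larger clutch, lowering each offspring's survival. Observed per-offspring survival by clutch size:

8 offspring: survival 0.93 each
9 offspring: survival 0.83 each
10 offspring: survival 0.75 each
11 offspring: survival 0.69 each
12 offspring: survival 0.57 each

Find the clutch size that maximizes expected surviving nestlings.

11

Expected surviving nestlings = c × s(c):
  c=8: 8 × 0.93 = 7.440
  c=9: 9 × 0.83 = 7.470
  c=10: 10 × 0.75 = 7.500
  c=11: 11 × 0.69 = 7.590
  c=12: 12 × 0.57 = 6.840
Maximum at c = 11 (7.590 surviving nestlings).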